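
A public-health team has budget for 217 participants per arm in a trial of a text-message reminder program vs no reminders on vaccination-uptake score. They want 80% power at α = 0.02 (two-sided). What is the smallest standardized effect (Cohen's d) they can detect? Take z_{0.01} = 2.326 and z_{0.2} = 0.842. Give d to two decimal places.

For two independent groups of n = 217 each: d_min = (z_{α/2} + z_β)·√(2/n).
z-sum = 2.326 + 0.842 = 3.168.
d_min = 3.168 × √(2/217) = 3.168 × 0.0960 = 0.304.

d_min ≈ 0.30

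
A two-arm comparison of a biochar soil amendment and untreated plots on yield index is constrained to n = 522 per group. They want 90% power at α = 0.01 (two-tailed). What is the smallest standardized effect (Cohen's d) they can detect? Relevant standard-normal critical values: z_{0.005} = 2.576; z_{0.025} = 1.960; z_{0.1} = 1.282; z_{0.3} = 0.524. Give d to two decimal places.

For two independent groups of n = 522 each: d_min = (z_{α/2} + z_β)·√(2/n).
z-sum = 2.576 + 1.282 = 3.858.
d_min = 3.858 × √(2/522) = 3.858 × 0.0619 = 0.239.

d_min ≈ 0.24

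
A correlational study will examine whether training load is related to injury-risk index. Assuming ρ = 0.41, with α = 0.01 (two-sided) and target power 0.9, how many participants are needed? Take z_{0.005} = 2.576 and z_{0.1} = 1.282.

Fisher's z: C = ½·ln((1+r)/(1−r)) = ½·ln(2.3898) = 0.4356.
n = ((z_{α/2} + z_β)/C)² + 3.
(2.576 + 1.282) / 0.4356 = 3.858 / 0.4356 = 8.857.
n = 8.857² + 3 = 78.44 + 3 = 81.4.
Round up.

n = 82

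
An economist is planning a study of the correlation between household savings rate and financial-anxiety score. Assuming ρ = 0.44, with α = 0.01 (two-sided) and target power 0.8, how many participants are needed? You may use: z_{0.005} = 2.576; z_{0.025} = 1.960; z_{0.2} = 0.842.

n = 56

Fisher's z: C = ½·ln((1+r)/(1−r)) = ½·ln(2.5714) = 0.4722.
n = ((z_{α/2} + z_β)/C)² + 3.
(2.576 + 0.842) / 0.4722 = 3.418 / 0.4722 = 7.238.
n = 7.238² + 3 = 52.40 + 3 = 55.4.
Round up.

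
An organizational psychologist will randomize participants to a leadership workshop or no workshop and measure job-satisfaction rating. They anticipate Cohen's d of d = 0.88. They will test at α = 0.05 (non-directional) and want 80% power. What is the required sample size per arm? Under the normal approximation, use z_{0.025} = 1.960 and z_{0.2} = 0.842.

n = 21 per group

For two independent groups with equal n: n = 2·((z_{α/2} + z_β) / d)².
z_{α/2} + z_β = 1.960 + 0.842 = 2.802.
n = 2 × (2.802 / 0.88)² = 2 × 3.184² = 2 × 10.14 = 20.3.
Round up to the next whole participant.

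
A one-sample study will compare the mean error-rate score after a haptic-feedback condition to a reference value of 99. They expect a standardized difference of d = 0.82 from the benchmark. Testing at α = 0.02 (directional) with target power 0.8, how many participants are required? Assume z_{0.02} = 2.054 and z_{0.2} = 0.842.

n = 13

For a one-sample test: n = ((z_{α} + z_β) / d)².
z_{α} + z_β = 2.054 + 0.842 = 2.896.
n = (2.896 / 0.82)² = 3.532² = 12.47.
Round up.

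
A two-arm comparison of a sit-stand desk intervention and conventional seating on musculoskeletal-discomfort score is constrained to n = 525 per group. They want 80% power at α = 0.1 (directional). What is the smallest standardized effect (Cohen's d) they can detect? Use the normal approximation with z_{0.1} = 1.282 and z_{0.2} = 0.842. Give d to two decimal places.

For two independent groups of n = 525 each: d_min = (z_{α} + z_β)·√(2/n).
z-sum = 1.282 + 0.842 = 2.124.
d_min = 2.124 × √(2/525) = 2.124 × 0.0617 = 0.131.

d_min ≈ 0.13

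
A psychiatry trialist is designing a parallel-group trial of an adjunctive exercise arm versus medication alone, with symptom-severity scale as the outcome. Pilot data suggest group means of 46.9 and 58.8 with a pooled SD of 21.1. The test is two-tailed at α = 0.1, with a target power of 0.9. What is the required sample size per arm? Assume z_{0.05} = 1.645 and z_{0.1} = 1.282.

n = 54 per group

Cohen's d = |M₁ − M₂| / SD_pooled = |46.9 − 58.8| / 21.1 = 11.9 / 21.1 = 0.564.
For two independent groups with equal n: n = 2·((z_{α/2} + z_β) / d)².
z_{α/2} + z_β = 1.645 + 1.282 = 2.927.
n = 2 × (2.927 / 0.564)² = 2 × 5.190² = 2 × 26.93 = 53.9.
Round up to the next whole participant.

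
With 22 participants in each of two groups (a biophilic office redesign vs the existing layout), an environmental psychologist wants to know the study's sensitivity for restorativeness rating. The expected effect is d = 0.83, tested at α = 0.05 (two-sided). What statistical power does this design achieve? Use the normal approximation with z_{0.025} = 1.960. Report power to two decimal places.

power ≈ 0.79

For two equal groups, power = Φ(d·√(n/2) − z_{α/2}).
d·√(n/2) = 0.83 × √(22/2) = 0.83 × 3.317 = 2.753.
z_β = 2.753 − 1.960 = 0.793.
Power = Φ(0.793) = 0.786.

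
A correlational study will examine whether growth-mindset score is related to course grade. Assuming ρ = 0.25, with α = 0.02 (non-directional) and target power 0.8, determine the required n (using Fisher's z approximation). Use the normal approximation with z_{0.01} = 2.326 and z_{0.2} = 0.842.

Fisher's z: C = ½·ln((1+r)/(1−r)) = ½·ln(1.6667) = 0.2554.
n = ((z_{α/2} + z_β)/C)² + 3.
(2.326 + 0.842) / 0.2554 = 3.168 / 0.2554 = 12.404.
n = 12.404² + 3 = 153.86 + 3 = 156.9.
Round up.

n = 157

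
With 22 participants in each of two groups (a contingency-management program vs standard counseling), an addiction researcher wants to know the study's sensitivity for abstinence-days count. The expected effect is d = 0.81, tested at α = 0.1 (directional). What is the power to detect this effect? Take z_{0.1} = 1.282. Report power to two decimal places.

For two equal groups, power = Φ(d·√(n/2) − z_{α}).
d·√(n/2) = 0.81 × √(22/2) = 0.81 × 3.317 = 2.686.
z_β = 2.686 − 1.282 = 1.404.
Power = Φ(1.404) = 0.920.

power ≈ 0.92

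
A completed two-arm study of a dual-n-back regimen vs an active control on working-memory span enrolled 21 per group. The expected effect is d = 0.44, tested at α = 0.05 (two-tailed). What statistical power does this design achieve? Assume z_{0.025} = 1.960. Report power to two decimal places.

For two equal groups, power = Φ(d·√(n/2) − z_{α/2}).
d·√(n/2) = 0.44 × √(21/2) = 0.44 × 3.240 = 1.426.
z_β = 1.426 − 1.960 = -0.534.
Power = Φ(-0.534) = 0.297.

power ≈ 0.30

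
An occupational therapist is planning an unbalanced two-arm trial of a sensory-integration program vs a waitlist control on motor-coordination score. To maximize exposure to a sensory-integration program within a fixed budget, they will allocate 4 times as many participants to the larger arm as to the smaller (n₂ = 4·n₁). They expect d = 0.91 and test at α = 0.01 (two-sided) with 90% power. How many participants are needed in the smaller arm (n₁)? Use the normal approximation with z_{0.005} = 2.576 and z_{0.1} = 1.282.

With allocation ratio k = n₂/n₁ = 4, Var(x̄₁−x̄₂) = σ²(1/n₁ + 1/(k·n₁)) = σ²·(k+1)/(k·n₁).
So n₁ = (1 + 1/k)·((z_{α/2} + z_β)/d)² = 1.250 × (3.858/0.91)².
n₁ = 1.250 × 17.97 = 22.5.
Round up: n₁ = 23, giving n₂ = 4 × 23 = 92.

n₁ = 23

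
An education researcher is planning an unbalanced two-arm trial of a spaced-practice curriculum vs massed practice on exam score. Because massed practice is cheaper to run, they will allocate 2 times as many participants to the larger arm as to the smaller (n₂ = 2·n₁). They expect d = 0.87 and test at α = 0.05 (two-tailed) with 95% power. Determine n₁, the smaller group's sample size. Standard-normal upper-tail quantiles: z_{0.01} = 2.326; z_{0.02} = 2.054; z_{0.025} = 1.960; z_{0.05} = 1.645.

With allocation ratio k = n₂/n₁ = 2, Var(x̄₁−x̄₂) = σ²(1/n₁ + 1/(k·n₁)) = σ²·(k+1)/(k·n₁).
So n₁ = (1 + 1/k)·((z_{α/2} + z_β)/d)² = 1.500 × (3.605/0.87)².
n₁ = 1.500 × 17.17 = 25.8.
Round up: n₁ = 26, giving n₂ = 2 × 26 = 52.

n₁ = 26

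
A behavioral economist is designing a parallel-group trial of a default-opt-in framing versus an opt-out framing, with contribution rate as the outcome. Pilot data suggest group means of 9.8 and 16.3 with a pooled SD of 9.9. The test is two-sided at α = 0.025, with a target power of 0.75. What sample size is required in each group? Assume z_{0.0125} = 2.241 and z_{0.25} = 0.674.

n = 40 per group

Cohen's d = |M₁ − M₂| / SD_pooled = |9.8 − 16.3| / 9.9 = 6.5 / 9.9 = 0.657.
For two independent groups with equal n: n = 2·((z_{α/2} + z_β) / d)².
z_{α/2} + z_β = 2.241 + 0.674 = 2.915.
n = 2 × (2.915 / 0.657)² = 2 × 4.437² = 2 × 19.69 = 39.4.
Round up to the next whole participant.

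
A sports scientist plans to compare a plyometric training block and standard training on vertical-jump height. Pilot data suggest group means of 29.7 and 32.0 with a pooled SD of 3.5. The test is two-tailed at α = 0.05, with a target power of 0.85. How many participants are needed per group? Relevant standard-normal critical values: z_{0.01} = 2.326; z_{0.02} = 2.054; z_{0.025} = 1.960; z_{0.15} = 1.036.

Cohen's d = |M₁ − M₂| / SD_pooled = |29.7 − 32.0| / 3.5 = 2.3 / 3.5 = 0.657.
For two independent groups with equal n: n = 2·((z_{α/2} + z_β) / d)².
z_{α/2} + z_β = 1.960 + 1.036 = 2.996.
n = 2 × (2.996 / 0.657)² = 2 × 4.560² = 2 × 20.79 = 41.6.
Round up to the next whole participant.

n = 42 per group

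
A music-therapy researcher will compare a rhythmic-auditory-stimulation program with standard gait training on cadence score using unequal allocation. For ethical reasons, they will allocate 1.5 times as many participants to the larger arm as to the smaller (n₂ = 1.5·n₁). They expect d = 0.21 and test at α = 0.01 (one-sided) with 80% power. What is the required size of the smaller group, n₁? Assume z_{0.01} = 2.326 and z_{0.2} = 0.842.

With allocation ratio k = n₂/n₁ = 1.5, Var(x̄₁−x̄₂) = σ²(1/n₁ + 1/(k·n₁)) = σ²·(k+1)/(k·n₁).
So n₁ = (1 + 1/k)·((z_{α} + z_β)/d)² = 1.667 × (3.168/0.21)².
n₁ = 1.667 × 227.58 = 379.3.
Round up: n₁ = 380, giving n₂ = 1.5 × 380 = 570.

n₁ = 380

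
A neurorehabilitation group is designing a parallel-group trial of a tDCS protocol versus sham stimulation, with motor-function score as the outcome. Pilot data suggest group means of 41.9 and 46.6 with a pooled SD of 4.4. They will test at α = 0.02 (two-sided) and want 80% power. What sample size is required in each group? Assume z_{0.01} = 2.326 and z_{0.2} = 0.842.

n = 18 per group

Cohen's d = |M₁ − M₂| / SD_pooled = |41.9 − 46.6| / 4.4 = 4.7 / 4.4 = 1.068.
For two independent groups with equal n: n = 2·((z_{α/2} + z_β) / d)².
z_{α/2} + z_β = 2.326 + 0.842 = 3.168.
n = 2 × (3.168 / 1.068)² = 2 × 2.966² = 2 × 8.80 = 17.6.
Round up to the next whole participant.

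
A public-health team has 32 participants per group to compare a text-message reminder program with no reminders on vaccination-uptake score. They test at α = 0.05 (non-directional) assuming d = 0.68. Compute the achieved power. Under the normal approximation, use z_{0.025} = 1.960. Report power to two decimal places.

power ≈ 0.78

For two equal groups, power = Φ(d·√(n/2) − z_{α/2}).
d·√(n/2) = 0.68 × √(32/2) = 0.68 × 4.000 = 2.720.
z_β = 2.720 − 1.960 = 0.760.
Power = Φ(0.760) = 0.776.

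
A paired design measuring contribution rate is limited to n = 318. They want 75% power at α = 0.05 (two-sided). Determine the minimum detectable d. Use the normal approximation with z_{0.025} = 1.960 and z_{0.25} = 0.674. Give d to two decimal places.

d_min ≈ 0.15

For a single sample (or paired design) of n = 318: d_min = (z_{α/2} + z_β)/√n.
z-sum = 1.960 + 0.674 = 2.634.
d_min = 2.634 / √318 = 2.634 / 17.833 = 0.148.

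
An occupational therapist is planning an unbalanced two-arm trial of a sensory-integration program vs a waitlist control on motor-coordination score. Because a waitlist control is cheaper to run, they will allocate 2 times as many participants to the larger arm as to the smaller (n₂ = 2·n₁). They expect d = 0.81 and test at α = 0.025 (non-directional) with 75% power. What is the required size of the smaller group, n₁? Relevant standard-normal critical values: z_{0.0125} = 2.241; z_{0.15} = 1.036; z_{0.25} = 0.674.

With allocation ratio k = n₂/n₁ = 2, Var(x̄₁−x̄₂) = σ²(1/n₁ + 1/(k·n₁)) = σ²·(k+1)/(k·n₁).
So n₁ = (1 + 1/k)·((z_{α/2} + z_β)/d)² = 1.500 × (2.915/0.81)².
n₁ = 1.500 × 12.95 = 19.4.
Round up: n₁ = 20, giving n₂ = 2 × 20 = 40.

n₁ = 20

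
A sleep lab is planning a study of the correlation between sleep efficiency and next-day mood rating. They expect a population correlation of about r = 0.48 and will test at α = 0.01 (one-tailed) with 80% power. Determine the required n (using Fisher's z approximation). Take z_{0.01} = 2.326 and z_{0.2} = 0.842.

n = 40

Fisher's z: C = ½·ln((1+r)/(1−r)) = ½·ln(2.8462) = 0.5230.
n = ((z_{α} + z_β)/C)² + 3.
(2.326 + 0.842) / 0.5230 = 3.168 / 0.5230 = 6.057.
n = 6.057² + 3 = 36.69 + 3 = 39.7.
Round up.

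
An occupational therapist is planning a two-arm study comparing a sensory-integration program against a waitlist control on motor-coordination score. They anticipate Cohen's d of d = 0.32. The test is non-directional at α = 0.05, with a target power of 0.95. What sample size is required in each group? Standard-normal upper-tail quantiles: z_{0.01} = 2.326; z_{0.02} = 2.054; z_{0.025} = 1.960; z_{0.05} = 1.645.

n = 254 per group

For two independent groups with equal n: n = 2·((z_{α/2} + z_β) / d)².
z_{α/2} + z_β = 1.960 + 1.645 = 3.605.
n = 2 × (3.605 / 0.32)² = 2 × 11.266² = 2 × 126.91 = 253.8.
Round up to the next whole participant.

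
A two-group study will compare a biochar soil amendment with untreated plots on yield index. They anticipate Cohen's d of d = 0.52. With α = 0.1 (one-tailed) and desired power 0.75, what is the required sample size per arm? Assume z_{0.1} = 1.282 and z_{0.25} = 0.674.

n = 29 per group

For two independent groups with equal n: n = 2·((z_{α} + z_β) / d)².
z_{α} + z_β = 1.282 + 0.674 = 1.956.
n = 2 × (1.956 / 0.52)² = 2 × 3.762² = 2 × 14.15 = 28.3.
Round up to the next whole participant.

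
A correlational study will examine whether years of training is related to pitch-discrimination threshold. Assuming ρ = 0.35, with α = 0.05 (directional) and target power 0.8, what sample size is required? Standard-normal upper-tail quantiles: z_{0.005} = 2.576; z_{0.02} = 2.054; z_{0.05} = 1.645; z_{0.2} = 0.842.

n = 50

Fisher's z: C = ½·ln((1+r)/(1−r)) = ½·ln(2.0769) = 0.3654.
n = ((z_{α} + z_β)/C)² + 3.
(1.645 + 0.842) / 0.3654 = 2.487 / 0.3654 = 6.806.
n = 6.806² + 3 = 46.32 + 3 = 49.3.
Round up.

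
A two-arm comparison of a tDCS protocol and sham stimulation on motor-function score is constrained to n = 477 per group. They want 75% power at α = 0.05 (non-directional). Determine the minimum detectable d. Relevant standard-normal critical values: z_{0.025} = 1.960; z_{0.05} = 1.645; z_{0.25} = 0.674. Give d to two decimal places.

For two independent groups of n = 477 each: d_min = (z_{α/2} + z_β)·√(2/n).
z-sum = 1.960 + 0.674 = 2.634.
d_min = 2.634 × √(2/477) = 2.634 × 0.0648 = 0.171.

d_min ≈ 0.17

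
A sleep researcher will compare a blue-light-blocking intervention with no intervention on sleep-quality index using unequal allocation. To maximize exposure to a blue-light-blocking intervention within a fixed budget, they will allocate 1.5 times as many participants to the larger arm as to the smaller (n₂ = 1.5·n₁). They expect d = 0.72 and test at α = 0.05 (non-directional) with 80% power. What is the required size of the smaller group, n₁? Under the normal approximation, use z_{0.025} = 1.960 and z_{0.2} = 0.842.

With allocation ratio k = n₂/n₁ = 1.5, Var(x̄₁−x̄₂) = σ²(1/n₁ + 1/(k·n₁)) = σ²·(k+1)/(k·n₁).
So n₁ = (1 + 1/k)·((z_{α/2} + z_β)/d)² = 1.667 × (2.802/0.72)².
n₁ = 1.667 × 15.15 = 25.2.
Round up: n₁ = 26, giving n₂ = 1.5 × 26 = 39.

n₁ = 26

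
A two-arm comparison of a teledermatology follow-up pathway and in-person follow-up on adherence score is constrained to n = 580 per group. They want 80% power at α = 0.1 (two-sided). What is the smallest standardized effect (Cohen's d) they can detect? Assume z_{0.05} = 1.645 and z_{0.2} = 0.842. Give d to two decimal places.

d_min ≈ 0.15

For two independent groups of n = 580 each: d_min = (z_{α/2} + z_β)·√(2/n).
z-sum = 1.645 + 0.842 = 2.487.
d_min = 2.487 × √(2/580) = 2.487 × 0.0587 = 0.146.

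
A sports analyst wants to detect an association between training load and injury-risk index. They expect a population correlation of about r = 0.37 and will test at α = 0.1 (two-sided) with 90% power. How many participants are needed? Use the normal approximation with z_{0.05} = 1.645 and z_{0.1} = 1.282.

Fisher's z: C = ½·ln((1+r)/(1−r)) = ½·ln(2.1746) = 0.3884.
n = ((z_{α/2} + z_β)/C)² + 3.
(1.645 + 1.282) / 0.3884 = 2.927 / 0.3884 = 7.536.
n = 7.536² + 3 = 56.79 + 3 = 59.8.
Round up.

n = 60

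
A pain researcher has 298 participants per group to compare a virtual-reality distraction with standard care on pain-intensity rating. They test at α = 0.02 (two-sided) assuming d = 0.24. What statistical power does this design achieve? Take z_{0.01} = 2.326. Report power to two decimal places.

power ≈ 0.73

For two equal groups, power = Φ(d·√(n/2) − z_{α/2}).
d·√(n/2) = 0.24 × √(298/2) = 0.24 × 12.207 = 2.930.
z_β = 2.930 − 2.326 = 0.604.
Power = Φ(0.604) = 0.727.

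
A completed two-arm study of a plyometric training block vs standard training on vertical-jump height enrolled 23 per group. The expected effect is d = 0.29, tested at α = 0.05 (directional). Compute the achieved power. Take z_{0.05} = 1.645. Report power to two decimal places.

power ≈ 0.25

For two equal groups, power = Φ(d·√(n/2) − z_{α}).
d·√(n/2) = 0.29 × √(23/2) = 0.29 × 3.391 = 0.983.
z_β = 0.983 − 1.645 = -0.662.
Power = Φ(-0.662) = 0.254.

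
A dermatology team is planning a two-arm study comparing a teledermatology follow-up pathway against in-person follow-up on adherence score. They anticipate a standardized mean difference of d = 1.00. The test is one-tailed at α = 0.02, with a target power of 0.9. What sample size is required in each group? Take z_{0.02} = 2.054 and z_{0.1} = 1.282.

n = 23 per group

For two independent groups with equal n: n = 2·((z_{α} + z_β) / d)².
z_{α} + z_β = 2.054 + 1.282 = 3.336.
n = 2 × (3.336 / 1.00)² = 2 × 3.336² = 2 × 11.13 = 22.3.
Round up to the next whole participant.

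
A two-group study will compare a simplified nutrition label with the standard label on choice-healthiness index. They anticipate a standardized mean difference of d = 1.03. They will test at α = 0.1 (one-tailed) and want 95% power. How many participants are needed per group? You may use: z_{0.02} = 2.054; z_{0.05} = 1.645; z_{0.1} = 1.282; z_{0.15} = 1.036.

For two independent groups with equal n: n = 2·((z_{α} + z_β) / d)².
z_{α} + z_β = 1.282 + 1.645 = 2.927.
n = 2 × (2.927 / 1.03)² = 2 × 2.842² = 2 × 8.08 = 16.2.
Round up to the next whole participant.

n = 17 per group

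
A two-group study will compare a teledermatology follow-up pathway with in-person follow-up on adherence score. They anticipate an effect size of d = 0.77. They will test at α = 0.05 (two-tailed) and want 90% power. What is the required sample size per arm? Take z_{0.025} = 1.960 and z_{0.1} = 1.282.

n = 36 per group

For two independent groups with equal n: n = 2·((z_{α/2} + z_β) / d)².
z_{α/2} + z_β = 1.960 + 1.282 = 3.242.
n = 2 × (3.242 / 0.77)² = 2 × 4.210² = 2 × 17.73 = 35.5.
Round up to the next whole participant.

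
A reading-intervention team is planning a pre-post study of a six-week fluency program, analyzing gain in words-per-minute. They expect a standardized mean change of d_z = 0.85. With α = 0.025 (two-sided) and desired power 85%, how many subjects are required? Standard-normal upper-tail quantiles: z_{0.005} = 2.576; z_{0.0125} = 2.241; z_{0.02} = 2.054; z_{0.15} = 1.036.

n = 15 pairs

For a paired (one-sample on differences) test: n = ((z_{α/2} + z_β) / d)².
z_{α/2} + z_β = 2.241 + 1.036 = 3.277.
n = (3.277 / 0.85)² = 3.855² = 14.86.
Round up.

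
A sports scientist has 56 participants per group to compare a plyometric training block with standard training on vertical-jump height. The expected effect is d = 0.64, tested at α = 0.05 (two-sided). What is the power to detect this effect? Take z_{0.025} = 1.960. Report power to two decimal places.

For two equal groups, power = Φ(d·√(n/2) − z_{α/2}).
d·√(n/2) = 0.64 × √(56/2) = 0.64 × 5.292 = 3.387.
z_β = 3.387 − 1.960 = 1.427.
Power = Φ(1.427) = 0.923.

power ≈ 0.92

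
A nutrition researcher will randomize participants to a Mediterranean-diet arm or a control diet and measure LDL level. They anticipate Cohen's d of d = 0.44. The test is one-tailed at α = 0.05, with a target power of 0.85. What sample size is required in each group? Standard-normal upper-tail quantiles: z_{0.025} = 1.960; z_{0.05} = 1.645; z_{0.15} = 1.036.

For two independent groups with equal n: n = 2·((z_{α} + z_β) / d)².
z_{α} + z_β = 1.645 + 1.036 = 2.681.
n = 2 × (2.681 / 0.44)² = 2 × 6.093² = 2 × 37.13 = 74.3.
Round up to the next whole participant.

n = 75 per group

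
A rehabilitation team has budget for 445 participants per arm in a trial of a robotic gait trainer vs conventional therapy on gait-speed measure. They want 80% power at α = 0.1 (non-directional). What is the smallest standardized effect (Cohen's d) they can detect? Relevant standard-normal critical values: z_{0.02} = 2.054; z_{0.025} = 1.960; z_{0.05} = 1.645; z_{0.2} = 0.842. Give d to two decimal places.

For two independent groups of n = 445 each: d_min = (z_{α/2} + z_β)·√(2/n).
z-sum = 1.645 + 0.842 = 2.487.
d_min = 2.487 × √(2/445) = 2.487 × 0.0670 = 0.167.

d_min ≈ 0.17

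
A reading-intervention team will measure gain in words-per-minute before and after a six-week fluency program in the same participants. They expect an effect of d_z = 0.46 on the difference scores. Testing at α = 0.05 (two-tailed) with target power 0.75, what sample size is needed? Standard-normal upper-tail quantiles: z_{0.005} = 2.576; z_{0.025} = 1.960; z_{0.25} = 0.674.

For a paired (one-sample on differences) test: n = ((z_{α/2} + z_β) / d)².
z_{α/2} + z_β = 1.960 + 0.674 = 2.634.
n = (2.634 / 0.46)² = 5.726² = 32.79.
Round up.

n = 33 pairs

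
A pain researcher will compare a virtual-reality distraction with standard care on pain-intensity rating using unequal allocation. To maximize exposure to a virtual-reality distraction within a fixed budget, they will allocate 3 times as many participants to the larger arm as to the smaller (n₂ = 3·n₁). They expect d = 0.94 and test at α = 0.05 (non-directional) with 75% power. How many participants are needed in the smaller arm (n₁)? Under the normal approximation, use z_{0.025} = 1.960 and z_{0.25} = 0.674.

n₁ = 11

With allocation ratio k = n₂/n₁ = 3, Var(x̄₁−x̄₂) = σ²(1/n₁ + 1/(k·n₁)) = σ²·(k+1)/(k·n₁).
So n₁ = (1 + 1/k)·((z_{α/2} + z_β)/d)² = 1.333 × (2.634/0.94)².
n₁ = 1.333 × 7.85 = 10.5.
Round up: n₁ = 11, giving n₂ = 3 × 11 = 33.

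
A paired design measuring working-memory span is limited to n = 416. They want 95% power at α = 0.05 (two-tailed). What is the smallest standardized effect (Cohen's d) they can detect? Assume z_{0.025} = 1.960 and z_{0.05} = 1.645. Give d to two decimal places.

d_min ≈ 0.18

For a single sample (or paired design) of n = 416: d_min = (z_{α/2} + z_β)/√n.
z-sum = 1.960 + 1.645 = 3.605.
d_min = 3.605 / √416 = 3.605 / 20.396 = 0.177.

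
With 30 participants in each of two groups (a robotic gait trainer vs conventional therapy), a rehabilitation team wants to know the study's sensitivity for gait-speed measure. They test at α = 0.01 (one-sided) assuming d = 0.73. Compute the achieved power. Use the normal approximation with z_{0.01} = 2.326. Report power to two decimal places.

power ≈ 0.69

For two equal groups, power = Φ(d·√(n/2) − z_{α}).
d·√(n/2) = 0.73 × √(30/2) = 0.73 × 3.873 = 2.827.
z_β = 2.827 − 2.326 = 0.501.
Power = Φ(0.501) = 0.692.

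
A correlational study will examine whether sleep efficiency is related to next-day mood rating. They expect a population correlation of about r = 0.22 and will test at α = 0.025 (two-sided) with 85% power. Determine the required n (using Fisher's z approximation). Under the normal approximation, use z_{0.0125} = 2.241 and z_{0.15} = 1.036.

Fisher's z: C = ½·ln((1+r)/(1−r)) = ½·ln(1.5641) = 0.2237.
n = ((z_{α/2} + z_β)/C)² + 3.
(2.241 + 1.036) / 0.2237 = 3.277 / 0.2237 = 14.649.
n = 14.649² + 3 = 214.60 + 3 = 217.6.
Round up.

n = 218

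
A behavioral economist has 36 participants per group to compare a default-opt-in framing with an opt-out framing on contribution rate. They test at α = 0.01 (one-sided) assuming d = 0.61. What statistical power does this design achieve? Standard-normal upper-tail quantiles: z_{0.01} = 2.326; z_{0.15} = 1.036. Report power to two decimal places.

power ≈ 0.60

For two equal groups, power = Φ(d·√(n/2) − z_{α}).
d·√(n/2) = 0.61 × √(36/2) = 0.61 × 4.243 = 2.588.
z_β = 2.588 − 2.326 = 0.262.
Power = Φ(0.262) = 0.603.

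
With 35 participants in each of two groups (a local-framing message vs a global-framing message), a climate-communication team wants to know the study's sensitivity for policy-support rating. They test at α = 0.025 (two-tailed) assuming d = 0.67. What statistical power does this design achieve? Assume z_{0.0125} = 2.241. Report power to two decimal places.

For two equal groups, power = Φ(d·√(n/2) − z_{α/2}).
d·√(n/2) = 0.67 × √(35/2) = 0.67 × 4.183 = 2.803.
z_β = 2.803 − 2.241 = 0.562.
Power = Φ(0.562) = 0.713.

power ≈ 0.71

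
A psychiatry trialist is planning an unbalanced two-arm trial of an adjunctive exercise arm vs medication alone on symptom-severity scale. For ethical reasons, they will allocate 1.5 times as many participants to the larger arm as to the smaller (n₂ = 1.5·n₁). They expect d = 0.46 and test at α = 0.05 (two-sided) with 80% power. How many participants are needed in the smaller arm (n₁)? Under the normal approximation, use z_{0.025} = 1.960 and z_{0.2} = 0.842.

With allocation ratio k = n₂/n₁ = 1.5, Var(x̄₁−x̄₂) = σ²(1/n₁ + 1/(k·n₁)) = σ²·(k+1)/(k·n₁).
So n₁ = (1 + 1/k)·((z_{α/2} + z_β)/d)² = 1.667 × (2.802/0.46)².
n₁ = 1.667 × 37.10 = 61.8.
Round up: n₁ = 62, giving n₂ = 1.5 × 62 = 93.

n₁ = 62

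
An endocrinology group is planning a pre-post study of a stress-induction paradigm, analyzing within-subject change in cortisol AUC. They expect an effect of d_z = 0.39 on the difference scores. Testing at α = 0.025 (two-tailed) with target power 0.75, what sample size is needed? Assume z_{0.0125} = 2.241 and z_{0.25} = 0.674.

n = 56 pairs

For a paired (one-sample on differences) test: n = ((z_{α/2} + z_β) / d)².
z_{α/2} + z_β = 2.241 + 0.674 = 2.915.
n = (2.915 / 0.39)² = 7.474² = 55.87.
Round up.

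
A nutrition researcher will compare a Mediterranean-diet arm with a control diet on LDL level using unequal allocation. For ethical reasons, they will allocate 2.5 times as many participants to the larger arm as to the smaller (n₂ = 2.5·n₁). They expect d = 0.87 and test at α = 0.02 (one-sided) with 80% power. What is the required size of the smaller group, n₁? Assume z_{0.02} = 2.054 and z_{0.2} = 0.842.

n₁ = 16

With allocation ratio k = n₂/n₁ = 2.5, Var(x̄₁−x̄₂) = σ²(1/n₁ + 1/(k·n₁)) = σ²·(k+1)/(k·n₁).
So n₁ = (1 + 1/k)·((z_{α} + z_β)/d)² = 1.400 × (2.896/0.87)².
n₁ = 1.400 × 11.08 = 15.5.
Round up: n₁ = 16, giving n₂ = 2.5 × 16 = 40.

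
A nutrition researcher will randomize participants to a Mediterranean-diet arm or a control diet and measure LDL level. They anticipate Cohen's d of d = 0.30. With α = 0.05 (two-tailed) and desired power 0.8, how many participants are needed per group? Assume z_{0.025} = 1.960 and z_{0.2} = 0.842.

For two independent groups with equal n: n = 2·((z_{α/2} + z_β) / d)².
z_{α/2} + z_β = 1.960 + 0.842 = 2.802.
n = 2 × (2.802 / 0.30)² = 2 × 9.340² = 2 × 87.24 = 174.5.
Round up to the next whole participant.

n = 175 per group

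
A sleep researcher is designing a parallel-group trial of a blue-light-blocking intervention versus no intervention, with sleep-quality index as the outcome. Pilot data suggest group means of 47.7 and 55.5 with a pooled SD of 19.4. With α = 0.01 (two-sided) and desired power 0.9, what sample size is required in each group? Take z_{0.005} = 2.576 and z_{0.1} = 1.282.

n = 185 per group

Cohen's d = |M₁ − M₂| / SD_pooled = |47.7 − 55.5| / 19.4 = 7.8 / 19.4 = 0.402.
For two independent groups with equal n: n = 2·((z_{α/2} + z_β) / d)².
z_{α/2} + z_β = 2.576 + 1.282 = 3.858.
n = 2 × (3.858 / 0.402)² = 2 × 9.597² = 2 × 92.10 = 184.2.
Round up to the next whole participant.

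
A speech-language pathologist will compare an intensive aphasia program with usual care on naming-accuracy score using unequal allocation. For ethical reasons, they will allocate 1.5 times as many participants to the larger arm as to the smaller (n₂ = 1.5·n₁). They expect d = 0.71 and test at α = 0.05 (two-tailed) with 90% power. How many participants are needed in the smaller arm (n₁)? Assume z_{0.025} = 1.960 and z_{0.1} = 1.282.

n₁ = 35

With allocation ratio k = n₂/n₁ = 1.5, Var(x̄₁−x̄₂) = σ²(1/n₁ + 1/(k·n₁)) = σ²·(k+1)/(k·n₁).
So n₁ = (1 + 1/k)·((z_{α/2} + z_β)/d)² = 1.667 × (3.242/0.71)².
n₁ = 1.667 × 20.85 = 34.8.
Round up: n₁ = 35, giving n₂ = ⌈1.5 × 35⌉ = ⌈52.5⌉ = 53.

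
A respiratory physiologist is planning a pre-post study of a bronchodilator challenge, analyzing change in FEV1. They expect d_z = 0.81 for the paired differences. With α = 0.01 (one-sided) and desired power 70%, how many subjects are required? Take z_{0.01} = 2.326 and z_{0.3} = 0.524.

n = 13 pairs

For a paired (one-sample on differences) test: n = ((z_{α} + z_β) / d)².
z_{α} + z_β = 2.326 + 0.524 = 2.850.
n = (2.850 / 0.81)² = 3.519² = 12.38.
Round up.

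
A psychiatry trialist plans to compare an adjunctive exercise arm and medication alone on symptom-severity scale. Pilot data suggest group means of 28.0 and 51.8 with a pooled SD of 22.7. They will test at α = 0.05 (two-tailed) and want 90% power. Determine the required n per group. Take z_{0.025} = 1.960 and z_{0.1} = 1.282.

Cohen's d = |M₁ − M₂| / SD_pooled = |28.0 − 51.8| / 22.7 = 23.8 / 22.7 = 1.048.
For two independent groups with equal n: n = 2·((z_{α/2} + z_β) / d)².
z_{α/2} + z_β = 1.960 + 1.282 = 3.242.
n = 2 × (3.242 / 1.048)² = 2 × 3.094² = 2 × 9.57 = 19.1.
Round up to the next whole participant.

n = 20 per group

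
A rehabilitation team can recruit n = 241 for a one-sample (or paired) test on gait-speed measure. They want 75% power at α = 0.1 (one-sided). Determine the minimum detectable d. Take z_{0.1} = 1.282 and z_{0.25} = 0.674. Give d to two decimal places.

d_min ≈ 0.13

For a single sample (or paired design) of n = 241: d_min = (z_{α} + z_β)/√n.
z-sum = 1.282 + 0.674 = 1.956.
d_min = 1.956 / √241 = 1.956 / 15.524 = 0.126.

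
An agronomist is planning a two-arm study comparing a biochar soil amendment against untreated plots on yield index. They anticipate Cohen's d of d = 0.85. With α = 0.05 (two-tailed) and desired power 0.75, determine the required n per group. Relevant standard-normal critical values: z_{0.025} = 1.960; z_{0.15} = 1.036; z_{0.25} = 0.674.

n = 20 per group

For two independent groups with equal n: n = 2·((z_{α/2} + z_β) / d)².
z_{α/2} + z_β = 1.960 + 0.674 = 2.634.
n = 2 × (2.634 / 0.85)² = 2 × 3.099² = 2 × 9.60 = 19.2.
Round up to the next whole participant.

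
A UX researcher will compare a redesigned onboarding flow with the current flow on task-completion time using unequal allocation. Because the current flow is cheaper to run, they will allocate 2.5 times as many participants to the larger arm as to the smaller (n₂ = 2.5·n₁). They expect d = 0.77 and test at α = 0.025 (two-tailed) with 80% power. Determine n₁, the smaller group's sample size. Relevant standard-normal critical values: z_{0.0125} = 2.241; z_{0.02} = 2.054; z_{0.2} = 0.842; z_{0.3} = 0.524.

With allocation ratio k = n₂/n₁ = 2.5, Var(x̄₁−x̄₂) = σ²(1/n₁ + 1/(k·n₁)) = σ²·(k+1)/(k·n₁).
So n₁ = (1 + 1/k)·((z_{α/2} + z_β)/d)² = 1.400 × (3.083/0.77)².
n₁ = 1.400 × 16.03 = 22.4.
Round up: n₁ = 23, giving n₂ = ⌈2.5 × 23⌉ = ⌈57.5⌉ = 58.

n₁ = 23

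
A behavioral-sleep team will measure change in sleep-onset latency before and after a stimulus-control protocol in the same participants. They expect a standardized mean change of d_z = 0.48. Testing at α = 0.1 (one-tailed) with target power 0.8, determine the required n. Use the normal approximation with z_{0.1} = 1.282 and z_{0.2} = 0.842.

n = 20 pairs

For a paired (one-sample on differences) test: n = ((z_{α} + z_β) / d)².
z_{α} + z_β = 1.282 + 0.842 = 2.124.
n = (2.124 / 0.48)² = 4.425² = 19.58.
Round up.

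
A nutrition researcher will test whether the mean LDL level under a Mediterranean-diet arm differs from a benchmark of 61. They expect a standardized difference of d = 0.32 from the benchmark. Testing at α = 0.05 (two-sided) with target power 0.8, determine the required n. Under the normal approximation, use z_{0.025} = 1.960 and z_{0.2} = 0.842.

For a one-sample test: n = ((z_{α/2} + z_β) / d)².
z_{α/2} + z_β = 1.960 + 0.842 = 2.802.
n = (2.802 / 0.32)² = 8.756² = 76.67.
Round up.

n = 77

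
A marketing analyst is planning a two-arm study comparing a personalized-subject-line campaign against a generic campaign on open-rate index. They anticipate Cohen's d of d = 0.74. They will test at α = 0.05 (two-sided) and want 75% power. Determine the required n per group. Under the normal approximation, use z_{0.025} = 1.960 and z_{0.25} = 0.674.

n = 26 per group

For two independent groups with equal n: n = 2·((z_{α/2} + z_β) / d)².
z_{α/2} + z_β = 1.960 + 0.674 = 2.634.
n = 2 × (2.634 / 0.74)² = 2 × 3.559² = 2 × 12.67 = 25.3.
Round up to the next whole participant.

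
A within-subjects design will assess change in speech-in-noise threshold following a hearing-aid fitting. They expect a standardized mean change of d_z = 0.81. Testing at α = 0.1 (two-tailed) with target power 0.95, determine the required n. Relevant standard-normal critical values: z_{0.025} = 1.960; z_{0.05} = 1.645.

For a paired (one-sample on differences) test: n = ((z_{α/2} + z_β) / d)².
z_{α/2} + z_β = 1.645 + 1.645 = 3.290.
n = (3.290 / 0.81)² = 4.062² = 16.50.
Round up.

n = 17 pairs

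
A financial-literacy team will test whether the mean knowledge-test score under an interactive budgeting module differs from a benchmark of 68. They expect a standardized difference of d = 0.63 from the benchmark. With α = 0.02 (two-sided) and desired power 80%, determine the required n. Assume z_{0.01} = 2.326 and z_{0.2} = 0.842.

n = 26

For a one-sample test: n = ((z_{α/2} + z_β) / d)².
z_{α/2} + z_β = 2.326 + 0.842 = 3.168.
n = (3.168 / 0.63)² = 5.029² = 25.29.
Round up.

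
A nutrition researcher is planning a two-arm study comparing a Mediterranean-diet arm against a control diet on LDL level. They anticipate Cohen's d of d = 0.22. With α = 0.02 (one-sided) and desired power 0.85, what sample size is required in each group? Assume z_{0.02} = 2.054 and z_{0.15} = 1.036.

n = 395 per group

For two independent groups with equal n: n = 2·((z_{α} + z_β) / d)².
z_{α} + z_β = 2.054 + 1.036 = 3.090.
n = 2 × (3.090 / 0.22)² = 2 × 14.045² = 2 × 197.27 = 394.5.
Round up to the next whole participant.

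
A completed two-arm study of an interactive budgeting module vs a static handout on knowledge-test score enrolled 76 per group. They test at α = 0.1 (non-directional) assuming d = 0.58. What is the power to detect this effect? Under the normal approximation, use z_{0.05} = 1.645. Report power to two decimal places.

power ≈ 0.97

For two equal groups, power = Φ(d·√(n/2) − z_{α/2}).
d·√(n/2) = 0.58 × √(76/2) = 0.58 × 6.164 = 3.575.
z_β = 3.575 − 1.645 = 1.930.
Power = Φ(1.930) = 0.973.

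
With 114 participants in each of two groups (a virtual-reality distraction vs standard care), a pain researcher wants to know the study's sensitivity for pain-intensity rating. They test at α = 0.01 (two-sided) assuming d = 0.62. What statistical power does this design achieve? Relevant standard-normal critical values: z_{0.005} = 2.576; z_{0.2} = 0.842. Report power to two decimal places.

For two equal groups, power = Φ(d·√(n/2) − z_{α/2}).
d·√(n/2) = 0.62 × √(114/2) = 0.62 × 7.550 = 4.681.
z_β = 4.681 − 2.576 = 2.105.
Power = Φ(2.105) = 0.982.

power ≈ 0.98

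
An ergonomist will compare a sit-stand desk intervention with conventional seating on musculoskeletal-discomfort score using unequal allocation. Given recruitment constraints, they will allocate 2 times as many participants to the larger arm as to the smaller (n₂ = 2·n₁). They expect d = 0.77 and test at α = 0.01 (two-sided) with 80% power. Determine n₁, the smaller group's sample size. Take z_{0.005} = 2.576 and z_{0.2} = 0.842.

n₁ = 30

With allocation ratio k = n₂/n₁ = 2, Var(x̄₁−x̄₂) = σ²(1/n₁ + 1/(k·n₁)) = σ²·(k+1)/(k·n₁).
So n₁ = (1 + 1/k)·((z_{α/2} + z_β)/d)² = 1.500 × (3.418/0.77)².
n₁ = 1.500 × 19.70 = 29.6.
Round up: n₁ = 30, giving n₂ = 2 × 30 = 60.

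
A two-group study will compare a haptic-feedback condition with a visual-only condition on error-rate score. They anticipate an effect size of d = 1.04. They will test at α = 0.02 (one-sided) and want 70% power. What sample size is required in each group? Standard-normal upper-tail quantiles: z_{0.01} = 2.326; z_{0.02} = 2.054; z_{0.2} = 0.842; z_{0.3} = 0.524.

For two independent groups with equal n: n = 2·((z_{α} + z_β) / d)².
z_{α} + z_β = 2.054 + 0.524 = 2.578.
n = 2 × (2.578 / 1.04)² = 2 × 2.479² = 2 × 6.14 = 12.3.
Round up to the next whole participant.

n = 13 per group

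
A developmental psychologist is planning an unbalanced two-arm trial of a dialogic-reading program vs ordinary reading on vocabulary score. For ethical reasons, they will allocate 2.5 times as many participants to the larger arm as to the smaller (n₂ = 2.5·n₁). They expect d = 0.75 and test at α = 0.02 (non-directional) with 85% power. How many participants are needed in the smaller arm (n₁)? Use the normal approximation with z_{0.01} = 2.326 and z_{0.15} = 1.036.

n₁ = 29

With allocation ratio k = n₂/n₁ = 2.5, Var(x̄₁−x̄₂) = σ²(1/n₁ + 1/(k·n₁)) = σ²·(k+1)/(k·n₁).
So n₁ = (1 + 1/k)·((z_{α/2} + z_β)/d)² = 1.400 × (3.362/0.75)².
n₁ = 1.400 × 20.09 = 28.1.
Round up: n₁ = 29, giving n₂ = ⌈2.5 × 29⌉ = ⌈72.5⌉ = 73.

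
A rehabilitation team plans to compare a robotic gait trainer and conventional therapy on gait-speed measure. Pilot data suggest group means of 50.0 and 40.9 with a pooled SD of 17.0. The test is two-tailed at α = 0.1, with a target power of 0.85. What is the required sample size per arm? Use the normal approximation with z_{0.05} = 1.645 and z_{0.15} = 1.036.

n = 51 per group

Cohen's d = |M₁ − M₂| / SD_pooled = |50.0 − 40.9| / 17.0 = 9.1 / 17.0 = 0.535.
For two independent groups with equal n: n = 2·((z_{α/2} + z_β) / d)².
z_{α/2} + z_β = 1.645 + 1.036 = 2.681.
n = 2 × (2.681 / 0.535)² = 2 × 5.011² = 2 × 25.11 = 50.2.
Round up to the next whole participant.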